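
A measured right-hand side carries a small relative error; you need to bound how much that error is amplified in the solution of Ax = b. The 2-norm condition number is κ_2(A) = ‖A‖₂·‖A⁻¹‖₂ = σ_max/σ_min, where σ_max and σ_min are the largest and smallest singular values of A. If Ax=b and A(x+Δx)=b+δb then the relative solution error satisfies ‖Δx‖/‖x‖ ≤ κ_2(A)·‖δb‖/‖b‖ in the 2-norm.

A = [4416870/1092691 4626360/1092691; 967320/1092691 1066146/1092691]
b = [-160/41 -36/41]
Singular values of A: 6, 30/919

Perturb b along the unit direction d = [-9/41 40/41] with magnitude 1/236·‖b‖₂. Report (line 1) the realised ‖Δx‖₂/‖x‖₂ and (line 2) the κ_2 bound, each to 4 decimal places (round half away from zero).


from the listed singular values, σ₁ = 6, σ_n = 30/919
condition number: 6 ÷ (30/919) = 183.8000
perturbation bound = 183.8000·1/236 = 0.7788
solve Ax = b  →  x = [-0.4598 -0.4828]
‖b‖ = 4.0000, ‖x‖ = 0.6667
with δb = [-0.0037 0.0165], A·Δx = δb → ‖Δx‖ = 0.5192
relative error = 0.7788
so the bound is sharp here: realised error equals the bound

0.7788
0.7788


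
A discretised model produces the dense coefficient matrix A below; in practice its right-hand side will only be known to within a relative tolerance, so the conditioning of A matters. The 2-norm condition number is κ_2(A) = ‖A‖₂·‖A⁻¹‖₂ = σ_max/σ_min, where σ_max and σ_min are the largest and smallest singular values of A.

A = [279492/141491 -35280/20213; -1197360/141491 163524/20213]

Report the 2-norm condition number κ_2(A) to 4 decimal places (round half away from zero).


AᵀA = [899337744/11909401 -122342400/1701343; -122342400/1701343 16647696/243049]; tr = 2039328/14161, det = 20736/14161
eigenvalues of AᵀA: λ = (tr ± √(tr²−4·det))/2 = 144, 144/14161
κ = σ_max/σ_min = 12/(12/119) = 119.0000

119.0000


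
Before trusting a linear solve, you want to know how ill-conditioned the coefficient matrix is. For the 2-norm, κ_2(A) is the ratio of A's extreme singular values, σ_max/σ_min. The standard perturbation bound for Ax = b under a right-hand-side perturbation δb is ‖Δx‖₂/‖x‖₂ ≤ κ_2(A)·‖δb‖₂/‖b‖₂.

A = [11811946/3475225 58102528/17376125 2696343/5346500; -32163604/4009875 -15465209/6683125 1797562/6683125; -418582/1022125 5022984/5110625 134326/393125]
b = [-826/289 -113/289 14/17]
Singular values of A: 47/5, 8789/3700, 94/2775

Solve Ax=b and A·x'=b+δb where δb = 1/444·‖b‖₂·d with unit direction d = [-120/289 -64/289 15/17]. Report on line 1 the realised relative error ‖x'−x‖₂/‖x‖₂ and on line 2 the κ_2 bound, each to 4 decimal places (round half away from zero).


0.0034
0.6250

from the listed singular values, σ₁ = 47/5, σ_n = 94/2775
condition number: (47/5) ÷ (94/2775) = 277.5000
bound on ‖Δx‖/‖x‖: κ·ε = 277.5000·1/444 = 0.6250
solve Ax = b  →  x = [6.5711 -16.0473 56.4451]
‖b‖ = 3.0000, ‖x‖ = 59.0487
re-solving with b+δb shifts x by Δx of norm 0.1995
dividing the unrounded norms, ‖Δx‖/‖x‖ = 0.0034
realised/bound (from unrounded values) ≈ 0.0054


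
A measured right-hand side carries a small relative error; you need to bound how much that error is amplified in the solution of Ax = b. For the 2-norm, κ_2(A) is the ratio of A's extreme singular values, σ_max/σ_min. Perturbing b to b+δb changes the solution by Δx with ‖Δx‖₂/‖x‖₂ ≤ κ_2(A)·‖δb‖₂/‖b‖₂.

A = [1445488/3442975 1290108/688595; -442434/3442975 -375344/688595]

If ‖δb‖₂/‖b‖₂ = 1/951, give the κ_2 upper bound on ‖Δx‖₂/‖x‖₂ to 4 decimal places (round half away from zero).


0.3532

AᵀA = [3656293444/18966522961 16247204640/18966522961; 16247204640/18966522961 72210470800/18966522961]; tr = 45131924/11282881, det = 1600/11282881
solving λ² − 45131924/11282881·λ + 1600/11282881 = 0 gives λ = 4, 400/11282881
σ_max=√4=2, σ_min=√(400/11282881)=(20/3359) → κ = 335.9000
perturbation bound = 335.9000·1/951 = 0.3532


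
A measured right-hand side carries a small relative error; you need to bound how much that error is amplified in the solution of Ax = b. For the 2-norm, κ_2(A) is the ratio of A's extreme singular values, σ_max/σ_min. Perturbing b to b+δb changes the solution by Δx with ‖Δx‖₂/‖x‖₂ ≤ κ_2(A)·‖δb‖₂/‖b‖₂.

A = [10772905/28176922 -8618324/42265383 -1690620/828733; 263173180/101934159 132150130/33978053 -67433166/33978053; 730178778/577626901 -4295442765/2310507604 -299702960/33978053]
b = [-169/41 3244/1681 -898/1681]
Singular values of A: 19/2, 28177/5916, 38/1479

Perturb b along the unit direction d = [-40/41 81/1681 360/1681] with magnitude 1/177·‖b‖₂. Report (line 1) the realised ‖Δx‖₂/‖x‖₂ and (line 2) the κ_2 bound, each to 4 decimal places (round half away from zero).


0.0065
2.0890

largest singular value 19/2, smallest 38/1479
κ = σ_max/σ_min = (19/2)/(38/1479) = 369.7500
κ_2(A)·‖δb‖/‖b‖ = 2.0890
solve Ax = b  →  x = [134.1952 -71.0949 34.2773]
‖b‖₂ = 4.5826 and ‖x‖₂ = 155.6848
δb = ε·‖b‖·d = [-0.0253 0.0012 0.0055]; solving A·Δx = δb gives ‖Δx‖ = 1.0077
relative error = 0.0065
so the bound overstates the realised error by a factor of ≈ 322.7455 (computed from the unrounded values)


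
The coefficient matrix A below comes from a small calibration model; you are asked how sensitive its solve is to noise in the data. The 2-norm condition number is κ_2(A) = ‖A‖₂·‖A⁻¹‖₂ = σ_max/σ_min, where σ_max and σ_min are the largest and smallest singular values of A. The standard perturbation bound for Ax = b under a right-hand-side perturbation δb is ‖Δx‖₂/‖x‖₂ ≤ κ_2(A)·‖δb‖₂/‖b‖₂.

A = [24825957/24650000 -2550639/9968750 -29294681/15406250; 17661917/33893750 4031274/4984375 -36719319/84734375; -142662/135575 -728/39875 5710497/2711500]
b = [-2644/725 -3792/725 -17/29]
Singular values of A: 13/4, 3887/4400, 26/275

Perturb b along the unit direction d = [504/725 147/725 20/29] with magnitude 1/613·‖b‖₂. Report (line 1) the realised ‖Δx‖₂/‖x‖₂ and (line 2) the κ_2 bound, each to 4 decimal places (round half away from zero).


0.0026
0.0561

from the listed singular values, σ₁ = 13/4, σ_n = 26/275
κ_2(A) = (13/4) / (26/275) = 34.3750
worst-case relative error ≤ 34.3750 × 1/613 = 0.0561
solve Ax = b  →  x = [-37.3902 7.4994 -18.8953]
2-norm of b is 6.4031; of x, 42.5593
Δx = A⁻¹·δb where δb = 1/613·6.4031·d; ‖Δx‖ = 0.1105
realised ‖Δx‖/‖x‖ = 0.0026
realised/bound (from unrounded values) ≈ 0.0463


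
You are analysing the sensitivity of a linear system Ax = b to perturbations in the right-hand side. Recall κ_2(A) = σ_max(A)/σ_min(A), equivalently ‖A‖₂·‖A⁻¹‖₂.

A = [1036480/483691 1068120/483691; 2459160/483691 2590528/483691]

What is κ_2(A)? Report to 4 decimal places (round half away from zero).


256.6000

form AᵀA = [42140584000/1384360849 44246200320/1384360849; 44246200320/1384360849 46459855936/1384360849] with trace 105351296/1646089 and determinant 102400/1646089
eigenvalues of AᵀA: λ = (tr ± √(tr²−4·det))/2 = 64, 1600/1646089
κ_2(A) = √(λ_max/λ_min) = √(64 / (1600/1646089)) = 256.6000


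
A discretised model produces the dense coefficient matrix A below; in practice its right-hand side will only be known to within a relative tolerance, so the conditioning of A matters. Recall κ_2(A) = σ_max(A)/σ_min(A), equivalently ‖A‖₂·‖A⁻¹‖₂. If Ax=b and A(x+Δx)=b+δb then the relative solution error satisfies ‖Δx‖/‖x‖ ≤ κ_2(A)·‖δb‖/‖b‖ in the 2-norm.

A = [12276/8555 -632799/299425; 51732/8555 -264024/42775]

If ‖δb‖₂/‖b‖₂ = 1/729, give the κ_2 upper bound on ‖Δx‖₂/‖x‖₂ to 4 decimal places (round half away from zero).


M = AᵀA = [113076000/2927521 -827021340/20492647; -827021340/20492647 6105855249/143448529]. tr(M)=13848489/170569, det(M)=2624400/170569
solving λ² − 13848489/170569·λ + 2624400/170569 = 0 gives λ = 81, 32400/170569
κ_2(A) = √(λ_max/λ_min) = √(81 / (32400/170569)) = 20.6500
perturbation bound = 20.6500·1/729 = 0.0283

0.0283


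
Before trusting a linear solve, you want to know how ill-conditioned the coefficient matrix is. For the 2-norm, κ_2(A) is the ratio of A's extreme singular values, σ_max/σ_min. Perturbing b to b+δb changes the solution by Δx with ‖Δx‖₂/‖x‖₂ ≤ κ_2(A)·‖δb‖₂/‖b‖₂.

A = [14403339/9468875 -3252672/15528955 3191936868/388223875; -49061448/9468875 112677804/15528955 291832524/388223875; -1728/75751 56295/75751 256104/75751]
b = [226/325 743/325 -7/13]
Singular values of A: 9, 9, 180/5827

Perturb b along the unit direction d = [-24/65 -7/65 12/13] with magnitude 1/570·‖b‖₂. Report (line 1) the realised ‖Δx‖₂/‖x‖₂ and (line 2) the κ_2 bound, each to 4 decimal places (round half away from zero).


0.0043
0.5111

largest singular value 9, smallest 180/5827
κ_2(A) = 9 / (180/5827) = 291.3500
perturbation bound = 291.3500·1/570 = 0.5111
solve Ax = b  →  x = [25.7644 19.1474 -4.1943]
‖b‖₂ = 2.4495 and ‖x‖₂ = 32.3732
re-solving with b+δb shifts x by Δx of norm 0.1391
dividing the unrounded norms, ‖Δx‖/‖x‖ = 0.0043
tightness: 0.0043 against a bound of 0.5111 (unrounded ratio ≈ 0.0084)


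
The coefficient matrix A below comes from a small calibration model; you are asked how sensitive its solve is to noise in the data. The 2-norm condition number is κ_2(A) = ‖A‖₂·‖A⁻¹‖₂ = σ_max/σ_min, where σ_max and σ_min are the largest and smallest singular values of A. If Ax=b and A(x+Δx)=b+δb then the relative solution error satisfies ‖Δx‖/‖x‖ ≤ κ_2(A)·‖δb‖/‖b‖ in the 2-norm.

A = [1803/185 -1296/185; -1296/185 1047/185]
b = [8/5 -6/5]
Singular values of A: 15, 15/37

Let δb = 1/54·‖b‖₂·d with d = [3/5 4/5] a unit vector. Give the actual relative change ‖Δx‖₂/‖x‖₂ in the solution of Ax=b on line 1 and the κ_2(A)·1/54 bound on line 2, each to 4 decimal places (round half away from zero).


from the listed singular values, σ₁ = 15, σ_n = 15/37
κ = σ_max/σ_min = 15/(15/37) = 37.0000
bound on ‖Δx‖/‖x‖: κ·ε = 37.0000·1/54 = 0.6852
solve Ax = b  →  x = [0.1067 -0.0800]
‖b‖₂ = 2.0000 and ‖x‖₂ = 0.1333
Δx = A⁻¹·δb where δb = 1/54·2.0000·d; ‖Δx‖ = 0.0914
realised ‖Δx‖/‖x‖ = 0.6852
realised/bound = 1 exactly: the bound is attained for this b and d

0.6852
0.6852


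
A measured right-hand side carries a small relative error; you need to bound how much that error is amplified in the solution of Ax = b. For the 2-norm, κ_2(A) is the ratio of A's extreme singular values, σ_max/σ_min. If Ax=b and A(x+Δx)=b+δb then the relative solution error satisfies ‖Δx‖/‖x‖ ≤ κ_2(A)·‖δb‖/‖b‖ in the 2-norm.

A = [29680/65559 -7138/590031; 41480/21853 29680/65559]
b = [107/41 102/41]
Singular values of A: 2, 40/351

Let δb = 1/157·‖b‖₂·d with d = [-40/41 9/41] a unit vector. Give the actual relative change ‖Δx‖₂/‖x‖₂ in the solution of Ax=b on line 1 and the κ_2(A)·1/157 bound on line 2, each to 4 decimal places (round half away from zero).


0.0114
0.1118

largest singular value 2, smallest 40/351
κ = σ_max/σ_min = 2/(40/351) = 17.5500
worst-case relative error ≤ 17.5500 × 1/157 = 0.1118
solve Ax = b  →  x = [5.3159 -16.7927]
2-norm of b is 3.6056; of x, 17.6140
Δx = A⁻¹·δb where δb = 1/157·3.6056·d; ‖Δx‖ = 0.2015
dividing the unrounded norms, ‖Δx‖/‖x‖ = 0.0114
tightness: 0.0114 against a bound of 0.1118 (unrounded ratio ≈ 0.1023)


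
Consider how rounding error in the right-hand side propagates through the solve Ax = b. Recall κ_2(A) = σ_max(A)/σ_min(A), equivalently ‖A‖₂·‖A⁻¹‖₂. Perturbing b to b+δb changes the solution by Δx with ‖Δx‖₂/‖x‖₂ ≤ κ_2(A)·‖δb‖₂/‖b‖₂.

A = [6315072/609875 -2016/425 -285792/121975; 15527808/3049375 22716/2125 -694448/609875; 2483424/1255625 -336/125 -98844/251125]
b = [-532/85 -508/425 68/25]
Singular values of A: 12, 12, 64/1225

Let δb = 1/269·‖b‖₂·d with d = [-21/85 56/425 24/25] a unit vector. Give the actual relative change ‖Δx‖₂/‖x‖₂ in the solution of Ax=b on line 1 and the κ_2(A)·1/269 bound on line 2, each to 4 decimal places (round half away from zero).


largest singular value 12, smallest 64/1225
κ = σ_max/σ_min = 12/(64/1225) = 229.6875
perturbation bound = 229.6875·1/269 = 0.8539
solve Ax = b  →  x = [16.3511 0.0667 74.7976]
2-norm of b is 6.9282; of x, 76.5640
with δb = [-0.0064 0.0034 0.0247], A·Δx = δb → ‖Δx‖ = 0.4930
dividing the unrounded norms, ‖Δx‖/‖x‖ = 0.0064
tightness: 0.0064 against a bound of 0.8539 (unrounded ratio ≈ 0.0075)

0.0064
0.8539


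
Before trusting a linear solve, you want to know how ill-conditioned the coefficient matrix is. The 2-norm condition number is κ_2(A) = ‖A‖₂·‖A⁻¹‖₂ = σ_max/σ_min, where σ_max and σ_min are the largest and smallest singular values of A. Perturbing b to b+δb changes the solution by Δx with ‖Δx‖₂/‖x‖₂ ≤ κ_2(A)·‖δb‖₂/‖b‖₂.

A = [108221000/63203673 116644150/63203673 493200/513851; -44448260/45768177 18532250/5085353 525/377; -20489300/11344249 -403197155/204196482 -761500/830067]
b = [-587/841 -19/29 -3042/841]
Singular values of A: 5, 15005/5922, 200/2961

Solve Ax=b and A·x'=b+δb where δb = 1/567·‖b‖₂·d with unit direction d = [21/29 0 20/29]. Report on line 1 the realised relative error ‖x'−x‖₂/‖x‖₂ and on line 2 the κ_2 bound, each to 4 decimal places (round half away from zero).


from the listed singular values, σ₁ = 5, σ_n = 200/2961
κ = σ_max/σ_min = 5/(200/2961) = 74.0250
worst-case relative error ≤ 74.0250 × 1/567 = 0.1306
solve Ax = b  →  x = [4.5605 16.6729 -40.9215]
‖b‖ = 3.7417, ‖x‖ = 44.4225
δb = ε·‖b‖·d = [0.0048 0.0000 0.0046]; solving A·Δx = δb gives ‖Δx‖ = 0.0977
dividing the unrounded norms, ‖Δx‖/‖x‖ = 0.0022
tightness: 0.0022 against a bound of 0.1306 (unrounded ratio ≈ 0.0168)

0.0022
0.1306


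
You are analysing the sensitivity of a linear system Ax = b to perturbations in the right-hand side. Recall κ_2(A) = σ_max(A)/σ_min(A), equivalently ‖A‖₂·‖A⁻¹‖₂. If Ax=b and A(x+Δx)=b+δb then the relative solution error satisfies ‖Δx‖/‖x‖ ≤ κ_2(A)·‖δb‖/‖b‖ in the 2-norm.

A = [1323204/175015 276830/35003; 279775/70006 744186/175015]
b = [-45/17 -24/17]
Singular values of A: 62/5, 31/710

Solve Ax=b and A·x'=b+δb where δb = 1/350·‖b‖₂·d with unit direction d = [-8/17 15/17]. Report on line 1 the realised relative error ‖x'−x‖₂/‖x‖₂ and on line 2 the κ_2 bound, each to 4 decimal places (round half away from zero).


0.8114
0.8114

σ_max = 62/5, σ_min = 31/710
κ_2(A) = (62/5) / (31/710) = 284.0000
perturbation bound = 284.0000·1/350 = 0.8114
solve Ax = b  →  x = [-0.1669 -0.1752]
2-norm of b is 3.0000; of x, 0.2419
with δb = [-0.0040 0.0076], A·Δx = δb → ‖Δx‖ = 0.1963
realised ‖Δx‖/‖x‖ = 0.8114
tightness: 0.8114 against a bound of 0.8114; the bound is attained (ratio 1)


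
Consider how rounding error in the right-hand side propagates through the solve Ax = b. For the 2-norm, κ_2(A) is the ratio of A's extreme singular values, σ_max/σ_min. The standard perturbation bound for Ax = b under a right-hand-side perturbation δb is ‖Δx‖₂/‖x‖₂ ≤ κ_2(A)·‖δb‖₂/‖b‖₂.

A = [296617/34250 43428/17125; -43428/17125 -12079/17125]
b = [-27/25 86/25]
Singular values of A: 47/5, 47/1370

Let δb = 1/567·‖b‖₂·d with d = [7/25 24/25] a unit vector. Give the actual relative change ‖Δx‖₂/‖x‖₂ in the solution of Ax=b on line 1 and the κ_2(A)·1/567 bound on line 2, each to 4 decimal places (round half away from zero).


0.0021
0.4832

σ_max = 47/5, σ_min = 47/1370
κ_2(A) = (47/5) / (47/1370) = 274.0000
perturbation bound = 274.0000·1/567 = 0.4832
solve Ax = b  →  x = [-24.6894 83.8894]
2-norm of b is 3.6056; of x, 87.4471
with δb = [0.0018 0.0061], A·Δx = δb → ‖Δx‖ = 0.1854
dividing the unrounded norms, ‖Δx‖/‖x‖ = 0.0021
realised/bound (from unrounded values) ≈ 0.0044


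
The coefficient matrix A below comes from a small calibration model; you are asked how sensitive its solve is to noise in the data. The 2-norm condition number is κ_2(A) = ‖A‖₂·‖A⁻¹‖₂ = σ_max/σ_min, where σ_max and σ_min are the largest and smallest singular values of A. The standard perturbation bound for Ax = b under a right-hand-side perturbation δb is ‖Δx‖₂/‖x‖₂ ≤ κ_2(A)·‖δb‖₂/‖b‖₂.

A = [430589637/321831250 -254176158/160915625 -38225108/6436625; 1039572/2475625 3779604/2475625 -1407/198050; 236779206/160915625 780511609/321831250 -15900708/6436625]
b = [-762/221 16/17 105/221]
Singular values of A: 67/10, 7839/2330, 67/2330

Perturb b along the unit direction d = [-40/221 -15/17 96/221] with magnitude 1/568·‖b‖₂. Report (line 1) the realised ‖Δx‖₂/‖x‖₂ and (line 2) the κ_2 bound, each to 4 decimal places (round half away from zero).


0.2966
0.4102

σ_max = 67/10, σ_min = 67/2330
condition number: (67/10) ÷ (67/2330) = 233.0000
perturbation bound = 233.0000·1/568 = 0.4102
solve Ax = b  →  x = [0.0461 0.6058 0.4299]
‖b‖ = 3.6056, ‖x‖ = 0.7442
δb = ε·‖b‖·d = [-0.0011 -0.0056 0.0028]; solving A·Δx = δb gives ‖Δx‖ = 0.2208
realised ‖Δx‖/‖x‖ = 0.2966
realised/bound (from unrounded values) ≈ 0.7231


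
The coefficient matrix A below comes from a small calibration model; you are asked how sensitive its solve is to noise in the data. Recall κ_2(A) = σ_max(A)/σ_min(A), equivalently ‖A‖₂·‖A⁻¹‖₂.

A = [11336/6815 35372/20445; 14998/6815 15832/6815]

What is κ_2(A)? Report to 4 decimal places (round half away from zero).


form AᵀA = [14137796/1857769 44532880/5573307; 44532880/5573307 140281936/16719921] with trace 318100/19881 and determinant 64/19881
λ_max, λ_min = (318100/19881 ± √101182520464/395254161)/2 = 16, 4/19881
so κ_2 = √(16 / (4/19881)) = 282.0000

282.0000


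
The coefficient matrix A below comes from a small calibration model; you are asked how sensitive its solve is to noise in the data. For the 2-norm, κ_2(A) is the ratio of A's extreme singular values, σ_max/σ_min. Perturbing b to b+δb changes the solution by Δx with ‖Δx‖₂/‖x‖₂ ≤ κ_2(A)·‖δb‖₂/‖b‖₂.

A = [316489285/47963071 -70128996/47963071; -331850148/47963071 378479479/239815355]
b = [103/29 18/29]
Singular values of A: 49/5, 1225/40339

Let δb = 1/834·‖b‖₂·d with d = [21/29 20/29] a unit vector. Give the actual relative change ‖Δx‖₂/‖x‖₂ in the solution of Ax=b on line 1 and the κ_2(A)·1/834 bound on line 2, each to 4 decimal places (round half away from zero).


0.0014
0.3869

σ_max = 49/5, σ_min = 1225/40339
κ_2(A) = (49/5) / (1225/40339) = 322.7120
worst-case relative error ≤ 322.7120 × 1/834 = 0.3869
solve Ax = b  →  x = [21.8846 96.3351]
‖b‖ = 3.6056, ‖x‖ = 98.7896
with δb = [0.0031 0.0030], A·Δx = δb → ‖Δx‖ = 0.1424
realised ‖Δx‖/‖x‖ = 0.0014
tightness: 0.0014 against a bound of 0.3869 (unrounded ratio ≈ 0.0037)


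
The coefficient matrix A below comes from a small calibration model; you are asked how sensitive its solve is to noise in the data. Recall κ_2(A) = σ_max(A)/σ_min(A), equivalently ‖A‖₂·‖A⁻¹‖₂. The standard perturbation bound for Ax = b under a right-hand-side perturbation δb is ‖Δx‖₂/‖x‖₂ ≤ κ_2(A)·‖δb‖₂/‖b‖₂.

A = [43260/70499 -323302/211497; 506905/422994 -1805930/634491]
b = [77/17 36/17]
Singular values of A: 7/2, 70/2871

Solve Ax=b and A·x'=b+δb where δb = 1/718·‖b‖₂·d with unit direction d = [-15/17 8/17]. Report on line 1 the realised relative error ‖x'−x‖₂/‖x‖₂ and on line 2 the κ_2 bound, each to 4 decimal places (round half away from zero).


0.0023
0.1999

from the listed singular values, σ₁ = 7/2, σ_n = 70/2871
κ = σ_max/σ_min = (7/2)/(70/2871) = 143.5500
bound on ‖Δx‖/‖x‖: κ·ε = 143.5500·1/718 = 0.1999
solve Ax = b  →  x = [-113.1385 -48.3791]
2-norm of b is 5.0000; of x, 123.0482
with δb = [-0.0061 0.0033], A·Δx = δb → ‖Δx‖ = 0.2856
realised ‖Δx‖/‖x‖ = 0.0023
so the bound overstates the realised error by a factor of ≈ 86.1337 (computed from the unrounded values)


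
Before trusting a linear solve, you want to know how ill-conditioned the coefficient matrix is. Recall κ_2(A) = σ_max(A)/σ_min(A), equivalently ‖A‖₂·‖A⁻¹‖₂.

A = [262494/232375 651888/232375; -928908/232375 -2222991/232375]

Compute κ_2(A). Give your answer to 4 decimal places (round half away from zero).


form AᵀA = [1490837076/86397025 143108532/3455881; 143108532/3455881 8586635121/86397025] with trace 59630013/511225 and determinant 2125764/12780625
char-poly roots: 2916/25 and 729/511225
σ_max=√(2916/25)=(54/5), σ_min=√(729/511225)=(27/715) → κ = 286.0000

286.0000


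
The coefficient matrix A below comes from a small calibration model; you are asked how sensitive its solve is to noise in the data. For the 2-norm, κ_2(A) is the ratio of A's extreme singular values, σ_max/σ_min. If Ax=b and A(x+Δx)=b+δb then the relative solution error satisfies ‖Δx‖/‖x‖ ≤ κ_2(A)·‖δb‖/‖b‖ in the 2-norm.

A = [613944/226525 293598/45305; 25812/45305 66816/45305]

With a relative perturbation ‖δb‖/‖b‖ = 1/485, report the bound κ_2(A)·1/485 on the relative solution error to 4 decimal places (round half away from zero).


M = AᵀA = [1385424/180625 664848/36125; 664848/36125 63828/1445]. tr(M)=9363924/180625, det(M)=419904/4515625
λ_max, λ_min = (9363924/180625 ± √87670937452176/32625390625)/2 = 1296/25, 324/180625
κ = σ_max/σ_min = (36/5)/(18/425) = 170.0000
worst-case relative error ≤ 170.0000 × 1/485 = 0.3505

0.3505


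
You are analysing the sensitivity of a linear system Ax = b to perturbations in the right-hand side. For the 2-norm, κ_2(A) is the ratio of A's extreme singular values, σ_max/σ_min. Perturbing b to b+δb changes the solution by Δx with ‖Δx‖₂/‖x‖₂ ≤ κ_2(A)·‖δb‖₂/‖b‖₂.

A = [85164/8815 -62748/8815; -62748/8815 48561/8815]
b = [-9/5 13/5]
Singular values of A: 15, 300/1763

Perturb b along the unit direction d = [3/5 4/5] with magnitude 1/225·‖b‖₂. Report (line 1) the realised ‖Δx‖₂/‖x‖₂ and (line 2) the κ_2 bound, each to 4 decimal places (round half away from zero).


0.0140
0.3918

σ_max = 15, σ_min = 300/1763
condition number: 15 ÷ (300/1763) = 88.1500
worst-case relative error ≤ 88.1500 × 1/225 = 0.3918
solve Ax = b  →  x = [3.3660 4.8213]
2-norm of b is 3.1623; of x, 5.8801
δb = ε·‖b‖·d = [0.0084 0.0112]; solving A·Δx = δb gives ‖Δx‖ = 0.0826
relative error = 0.0140
realised/bound (from unrounded values) ≈ 0.0359


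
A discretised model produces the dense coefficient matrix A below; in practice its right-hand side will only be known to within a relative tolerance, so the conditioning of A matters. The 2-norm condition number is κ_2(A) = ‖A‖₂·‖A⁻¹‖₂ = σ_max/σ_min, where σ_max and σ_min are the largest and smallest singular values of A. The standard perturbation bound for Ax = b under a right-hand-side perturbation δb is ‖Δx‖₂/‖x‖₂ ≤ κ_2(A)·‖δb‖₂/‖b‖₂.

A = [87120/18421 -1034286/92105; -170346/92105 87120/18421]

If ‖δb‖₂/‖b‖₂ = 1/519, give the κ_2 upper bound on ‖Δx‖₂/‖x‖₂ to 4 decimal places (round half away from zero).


AᵀA = [1294468164/50197225 -124198272/2007889; -124198272/2007889 7452632484/50197225]; tr = 51757992/297025, det = 18974736/7425625
solving λ² − 51757992/297025·λ + 18974736/7425625 = 0 gives λ = 4356/25, 4356/297025
κ_2(A) = √(λ_max/λ_min) = √((4356/25) / (4356/297025)) = 109.0000
perturbation bound = 109.0000·1/519 = 0.2100

0.2100


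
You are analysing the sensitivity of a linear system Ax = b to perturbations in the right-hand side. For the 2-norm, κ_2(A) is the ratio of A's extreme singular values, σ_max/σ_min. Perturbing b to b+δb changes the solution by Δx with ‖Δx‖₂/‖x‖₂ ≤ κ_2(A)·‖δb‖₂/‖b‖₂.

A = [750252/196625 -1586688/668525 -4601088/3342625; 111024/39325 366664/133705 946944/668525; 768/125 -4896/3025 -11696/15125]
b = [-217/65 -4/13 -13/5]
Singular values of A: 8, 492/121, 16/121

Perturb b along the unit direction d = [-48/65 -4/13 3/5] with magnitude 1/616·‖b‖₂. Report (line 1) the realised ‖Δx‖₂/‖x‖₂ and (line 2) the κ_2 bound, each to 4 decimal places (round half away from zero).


0.0069
0.0982

largest singular value 8, smallest 16/121
κ_2(A) = 8 / (16/121) = 60.5000
perturbation bound = 60.5000·1/616 = 0.0982
solve Ax = b  →  x = [-0.4111 -3.2270 6.8498]
‖b‖ = 4.2426, ‖x‖ = 7.5830
Δx = A⁻¹·δb where δb = 1/616·4.2426·d; ‖Δx‖ = 0.0521
dividing the unrounded norms, ‖Δx‖/‖x‖ = 0.0069
tightness: 0.0069 against a bound of 0.0982 (unrounded ratio ≈ 0.0699)


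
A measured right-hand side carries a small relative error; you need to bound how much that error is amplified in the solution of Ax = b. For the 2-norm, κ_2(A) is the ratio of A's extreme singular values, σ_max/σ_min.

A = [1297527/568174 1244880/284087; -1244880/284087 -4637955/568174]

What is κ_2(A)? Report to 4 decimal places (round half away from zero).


M = AᵀA = [27275021361/1117030084 12783672720/279257521; 12783672720/279257521 95880731625/1117030084]. tr(M)=213072237/1932578, det(M)=4862025/15460624
λ_max, λ_min = (213072237/1932578 ± √11348770014727236/933714431521)/2 = 441/4, 11025/3865156
so κ_2 = √((441/4) / (11025/3865156)) = 196.6000

196.6000


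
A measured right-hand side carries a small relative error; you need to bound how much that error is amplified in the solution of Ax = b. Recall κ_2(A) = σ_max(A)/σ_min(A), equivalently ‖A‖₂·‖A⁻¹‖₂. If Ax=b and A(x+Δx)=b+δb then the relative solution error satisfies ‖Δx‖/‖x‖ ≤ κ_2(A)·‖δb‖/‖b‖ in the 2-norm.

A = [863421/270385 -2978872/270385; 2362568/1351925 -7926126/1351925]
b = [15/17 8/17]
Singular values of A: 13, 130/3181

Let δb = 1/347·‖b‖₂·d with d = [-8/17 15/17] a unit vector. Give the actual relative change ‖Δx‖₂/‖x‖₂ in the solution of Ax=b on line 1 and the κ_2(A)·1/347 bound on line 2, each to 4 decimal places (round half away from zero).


from the listed singular values, σ₁ = 13, σ_n = 130/3181
κ_2(A) = 13 / (130/3181) = 318.1000
bound on ‖Δx‖/‖x‖: κ·ε = 318.1000·1/347 = 0.9167
solve Ax = b  →  x = [0.0215 -0.0738]
‖b‖ = 1.0000, ‖x‖ = 0.0769
re-solving with b+δb shifts x by Δx of norm 0.0705
dividing the unrounded norms, ‖Δx‖/‖x‖ = 0.9167
tightness: 0.9167 against a bound of 0.9167; the bound is attained (ratio 1)

0.9167
0.9167


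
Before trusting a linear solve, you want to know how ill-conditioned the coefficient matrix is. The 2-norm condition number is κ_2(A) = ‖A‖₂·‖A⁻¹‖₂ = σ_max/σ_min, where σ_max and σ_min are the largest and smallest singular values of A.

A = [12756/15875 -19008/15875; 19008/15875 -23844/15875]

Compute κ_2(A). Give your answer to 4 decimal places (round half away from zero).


AᵀA = [20960784/10080625 -27827712/10080625; -27827712/10080625 37193616/10080625]; tr = 2326176/403225, det = 20736/403225
solving λ² − 2326176/403225·λ + 20736/403225 = 0 gives λ = 144/25, 144/16129
κ = σ_max/σ_min = (12/5)/(12/127) = 25.4000

25.4000


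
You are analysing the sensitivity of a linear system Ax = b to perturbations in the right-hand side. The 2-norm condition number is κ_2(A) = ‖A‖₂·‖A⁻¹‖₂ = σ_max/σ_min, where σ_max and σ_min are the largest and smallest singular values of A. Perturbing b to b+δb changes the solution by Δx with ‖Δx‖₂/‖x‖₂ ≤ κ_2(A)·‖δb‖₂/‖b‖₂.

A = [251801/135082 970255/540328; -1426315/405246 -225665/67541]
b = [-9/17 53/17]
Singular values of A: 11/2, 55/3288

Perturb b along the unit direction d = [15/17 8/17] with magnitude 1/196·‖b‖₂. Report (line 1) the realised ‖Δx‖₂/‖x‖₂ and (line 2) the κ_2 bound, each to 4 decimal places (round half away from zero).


0.0161
1.6776

largest singular value 11/2, smallest 55/3288
κ = σ_max/σ_min = (11/2)/(55/3288) = 328.8000
worst-case relative error ≤ 328.8000 × 1/196 = 1.6776
solve Ax = b  →  x = [-41.6238 42.9141]
‖b‖₂ = 3.1623 and ‖x‖₂ = 59.7843
δb = ε·‖b‖·d = [0.0142 0.0076]; solving A·Δx = δb gives ‖Δx‖ = 0.9645
relative error = 0.0161
so the bound overstates the realised error by a factor of ≈ 103.9800 (computed from the unrounded values)


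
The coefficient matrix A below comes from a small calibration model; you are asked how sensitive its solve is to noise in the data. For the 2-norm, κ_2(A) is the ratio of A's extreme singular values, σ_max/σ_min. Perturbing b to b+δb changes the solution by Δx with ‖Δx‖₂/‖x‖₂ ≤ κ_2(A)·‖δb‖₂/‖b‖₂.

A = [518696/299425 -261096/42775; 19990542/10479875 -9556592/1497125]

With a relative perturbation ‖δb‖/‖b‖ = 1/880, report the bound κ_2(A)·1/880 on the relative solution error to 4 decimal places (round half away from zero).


0.1643

M = AᵀA = [867066060004/130591890625 -424426315104/18655984375; -424426315104/18655984375 207893072704/2665140625]. tr(M)=17686122596/208947025, det(M)=71639296/208947025
solving λ² − 17686122596/208947025·λ + 71639296/208947025 = 0 gives λ = 2116/25, 33856/8357881
κ = σ_max/σ_min = (46/5)/(184/2891) = 144.5500
κ_2(A)·‖δb‖/‖b‖ = 0.1643


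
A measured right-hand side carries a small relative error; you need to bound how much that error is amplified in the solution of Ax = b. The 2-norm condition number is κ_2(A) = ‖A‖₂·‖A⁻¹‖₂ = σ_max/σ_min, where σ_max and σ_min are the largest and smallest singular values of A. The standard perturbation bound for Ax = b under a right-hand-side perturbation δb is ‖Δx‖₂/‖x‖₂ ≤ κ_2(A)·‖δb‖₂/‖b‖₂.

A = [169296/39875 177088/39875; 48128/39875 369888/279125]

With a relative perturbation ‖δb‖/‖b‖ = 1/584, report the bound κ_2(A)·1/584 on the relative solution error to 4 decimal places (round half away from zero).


AᵀA = [49563904/2544025 14570496/712327; 14570496/712327 2677543936/124657225]; tr = 6071552/148225, det = 262144/3705625
char-poly roots: 1024/25 and 256/148225
κ_2(A) = √(λ_max/λ_min) = √((1024/25) / (256/148225)) = 154.0000
κ_2(A)·‖δb‖/‖b‖ = 0.2637

0.2637


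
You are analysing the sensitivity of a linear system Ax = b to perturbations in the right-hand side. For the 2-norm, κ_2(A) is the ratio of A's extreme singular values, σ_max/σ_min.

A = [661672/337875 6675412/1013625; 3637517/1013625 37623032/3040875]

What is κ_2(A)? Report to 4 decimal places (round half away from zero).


357.7500

M = AᵀA = [11883611381/711028125 122219250776/2133084375; 122219250776/2133084375 1257122951696/6399253125]. tr(M)=10912603633/51194025, det(M)=454371856/1279850625
solving λ² − 10912603633/51194025·λ + 454371856/1279850625 = 0 gives λ = 5329/25, 85264/51194025
κ = σ_max/σ_min = (73/5)/(292/7155) = 357.7500


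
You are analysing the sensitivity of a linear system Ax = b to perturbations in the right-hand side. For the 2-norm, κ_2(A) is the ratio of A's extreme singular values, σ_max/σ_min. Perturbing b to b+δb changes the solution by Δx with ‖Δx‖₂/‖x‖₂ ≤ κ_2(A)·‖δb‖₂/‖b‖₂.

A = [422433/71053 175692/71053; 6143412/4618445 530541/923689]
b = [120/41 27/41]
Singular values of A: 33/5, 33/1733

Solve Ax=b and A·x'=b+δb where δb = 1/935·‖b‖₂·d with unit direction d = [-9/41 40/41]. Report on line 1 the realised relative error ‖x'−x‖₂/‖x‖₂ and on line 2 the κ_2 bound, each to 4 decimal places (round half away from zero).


σ_max = 33/5, σ_min = 33/1733
κ_2(A) = (33/5) / (33/1733) = 346.6000
κ_2(A)·‖δb‖/‖b‖ = 0.3707
solve Ax = b  →  x = [0.4196 0.1748]
2-norm of b is 3.0000; of x, 0.4545
with δb = [-0.0007 0.0031], A·Δx = δb → ‖Δx‖ = 0.1685
dividing the unrounded norms, ‖Δx‖/‖x‖ = 0.3707
realised/bound = 1 exactly: the bound is attained for this b and d

0.3707
0.3707


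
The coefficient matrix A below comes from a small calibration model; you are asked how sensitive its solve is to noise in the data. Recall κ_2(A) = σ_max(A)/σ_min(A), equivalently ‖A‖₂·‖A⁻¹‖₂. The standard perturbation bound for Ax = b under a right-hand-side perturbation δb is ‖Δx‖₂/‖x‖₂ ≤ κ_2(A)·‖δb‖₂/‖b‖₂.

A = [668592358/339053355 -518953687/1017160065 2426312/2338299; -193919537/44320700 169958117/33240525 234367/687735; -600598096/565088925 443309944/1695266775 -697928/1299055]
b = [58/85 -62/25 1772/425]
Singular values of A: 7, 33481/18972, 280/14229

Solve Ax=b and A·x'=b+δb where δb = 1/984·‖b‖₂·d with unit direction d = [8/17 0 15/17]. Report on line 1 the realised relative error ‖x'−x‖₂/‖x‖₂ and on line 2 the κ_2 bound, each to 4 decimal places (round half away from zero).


0.0012
0.3615

largest singular value 7, smallest 280/14229
κ_2(A) = 7 / (280/14229) = 355.7250
perturbation bound = 355.7250·1/984 = 0.3615
solve Ax = b  →  x = [-101.9121 -97.4537 146.4150]
‖b‖₂ = 4.8990 and ‖x‖₂ = 203.2748
with δb = [0.0023 0.0000 0.0044], A·Δx = δb → ‖Δx‖ = 0.2530
dividing the unrounded norms, ‖Δx‖/‖x‖ = 0.0012
so the bound overstates the realised error by a factor of ≈ 290.4530 (computed from the unrounded values)


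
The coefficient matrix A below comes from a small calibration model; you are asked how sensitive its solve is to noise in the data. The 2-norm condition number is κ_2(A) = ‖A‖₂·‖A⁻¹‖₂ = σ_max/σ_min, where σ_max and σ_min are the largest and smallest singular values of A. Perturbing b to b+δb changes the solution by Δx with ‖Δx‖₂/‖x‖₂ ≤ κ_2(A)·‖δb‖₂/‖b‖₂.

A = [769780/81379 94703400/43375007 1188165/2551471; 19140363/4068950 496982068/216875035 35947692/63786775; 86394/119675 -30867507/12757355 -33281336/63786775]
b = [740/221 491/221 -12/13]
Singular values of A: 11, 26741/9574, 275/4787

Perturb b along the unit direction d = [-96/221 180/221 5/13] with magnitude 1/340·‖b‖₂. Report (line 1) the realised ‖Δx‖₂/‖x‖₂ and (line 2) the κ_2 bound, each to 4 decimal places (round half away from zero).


largest singular value 11, smallest 275/4787
κ = σ_max/σ_min = 11/(275/4787) = 191.4800
κ_2(A)·‖δb‖/‖b‖ = 0.5632
solve Ax = b  →  x = [0.2488 0.4347 0.0978]
‖b‖₂ = 4.1231 and ‖x‖₂ = 0.5103
re-solving with b+δb shifts x by Δx of norm 0.2111
relative error = 0.4137
tightness: 0.4137 against a bound of 0.5632 (unrounded ratio ≈ 0.7345)

0.4137
0.5632


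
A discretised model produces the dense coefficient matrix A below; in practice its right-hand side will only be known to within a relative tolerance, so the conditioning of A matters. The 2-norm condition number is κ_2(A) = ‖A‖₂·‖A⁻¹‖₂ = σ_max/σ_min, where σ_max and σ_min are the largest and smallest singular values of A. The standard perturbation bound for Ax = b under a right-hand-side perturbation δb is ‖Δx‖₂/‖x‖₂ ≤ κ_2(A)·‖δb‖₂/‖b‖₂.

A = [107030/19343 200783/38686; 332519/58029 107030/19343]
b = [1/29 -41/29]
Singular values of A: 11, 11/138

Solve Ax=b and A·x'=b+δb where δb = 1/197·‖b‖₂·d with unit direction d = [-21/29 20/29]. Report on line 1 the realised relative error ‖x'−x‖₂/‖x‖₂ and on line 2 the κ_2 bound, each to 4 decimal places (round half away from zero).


σ_max = 11, σ_min = 11/138
condition number: 11 ÷ (11/138) = 138.0000
bound on ‖Δx‖/‖x‖: κ·ε = 138.0000·1/197 = 0.7005
solve Ax = b  →  x = [8.5862 -9.1473]
2-norm of b is 1.4142; of x, 12.5458
δb = ε·‖b‖·d = [-0.0052 0.0050]; solving A·Δx = δb gives ‖Δx‖ = 0.0901
dividing the unrounded norms, ‖Δx‖/‖x‖ = 0.0072
tightness: 0.0072 against a bound of 0.7005 (unrounded ratio ≈ 0.0102)

0.0072
0.7005


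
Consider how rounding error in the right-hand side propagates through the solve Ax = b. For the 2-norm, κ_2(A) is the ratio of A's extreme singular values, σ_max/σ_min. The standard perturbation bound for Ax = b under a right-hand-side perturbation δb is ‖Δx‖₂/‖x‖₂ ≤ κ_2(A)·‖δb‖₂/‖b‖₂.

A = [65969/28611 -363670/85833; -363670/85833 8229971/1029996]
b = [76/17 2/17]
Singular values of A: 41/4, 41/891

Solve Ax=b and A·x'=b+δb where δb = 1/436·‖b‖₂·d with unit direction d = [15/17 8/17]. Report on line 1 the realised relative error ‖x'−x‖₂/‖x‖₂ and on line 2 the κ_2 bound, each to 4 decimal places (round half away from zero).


0.0026
0.5109

largest singular value 41/4, smallest 41/891
condition number: (41/4) ÷ (41/891) = 222.7500
worst-case relative error ≤ 222.7500 × 1/436 = 0.5109
solve Ax = b  →  x = [76.7920 40.7346]
‖b‖₂ = 4.4721 and ‖x‖₂ = 86.9270
Δx = A⁻¹·δb where δb = 1/436·4.4721·d; ‖Δx‖ = 0.2229
relative error = 0.0026
tightness: 0.0026 against a bound of 0.5109 (unrounded ratio ≈ 0.0050)


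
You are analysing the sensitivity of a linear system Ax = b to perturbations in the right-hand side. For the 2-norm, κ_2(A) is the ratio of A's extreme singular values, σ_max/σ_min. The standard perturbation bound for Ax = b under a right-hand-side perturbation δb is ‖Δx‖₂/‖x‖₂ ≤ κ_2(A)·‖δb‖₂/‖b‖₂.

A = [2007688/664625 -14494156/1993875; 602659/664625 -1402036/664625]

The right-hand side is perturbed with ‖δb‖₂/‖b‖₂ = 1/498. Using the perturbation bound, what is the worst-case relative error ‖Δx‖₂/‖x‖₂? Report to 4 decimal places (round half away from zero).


M = AᵀA = [7030414361/706762225 -10123069412/424057335; -10123069412/424057335 364435044256/6360860025]. tr(M)=506164229/7527645, det(M)=45212176/940955625
char-poly roots: 1681/25 and 26896/37638225
κ = σ_max/σ_min = (41/5)/(164/6135) = 306.7500
bound on ‖Δx‖/‖x‖: κ·ε = 306.7500·1/498 = 0.6160

0.6160


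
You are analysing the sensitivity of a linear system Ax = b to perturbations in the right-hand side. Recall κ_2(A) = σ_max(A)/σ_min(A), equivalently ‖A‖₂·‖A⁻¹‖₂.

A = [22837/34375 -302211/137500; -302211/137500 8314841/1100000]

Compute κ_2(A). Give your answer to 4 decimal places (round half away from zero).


352.0000

form AᵀA = [159481513/30250000 -4373899803/242000000; -4373899803/242000000 119970873793/1936000000] with trace 41656861/619520 and determinant 2825761/77440000
λ_max, λ_min = (41656861/619520 ± √43380951216969249/9595125760000)/2 = 1681/25, 1681/3097600
σ_max=√(1681/25)=(41/5), σ_min=√(1681/3097600)=(41/1760) → κ = 352.0000


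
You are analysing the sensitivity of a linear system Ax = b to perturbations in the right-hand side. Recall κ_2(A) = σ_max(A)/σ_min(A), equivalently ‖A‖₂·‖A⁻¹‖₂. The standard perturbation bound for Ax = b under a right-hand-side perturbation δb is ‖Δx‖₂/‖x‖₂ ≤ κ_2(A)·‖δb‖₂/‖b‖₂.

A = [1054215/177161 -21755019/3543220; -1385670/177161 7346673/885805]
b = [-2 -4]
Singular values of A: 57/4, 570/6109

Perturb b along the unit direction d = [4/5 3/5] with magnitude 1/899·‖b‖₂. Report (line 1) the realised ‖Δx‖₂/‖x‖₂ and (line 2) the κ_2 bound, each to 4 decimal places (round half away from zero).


0.0012
0.1699

from the listed singular values, σ₁ = 57/4, σ_n = 570/6109
κ_2(A) = (57/4) / (570/6109) = 152.7250
κ_2(A)·‖δb‖/‖b‖ = 0.1699
solve Ax = b  →  x = [-30.9471 -29.6673]
2-norm of b is 4.4721; of x, 42.8704
with δb = [0.0040 0.0030], A·Δx = δb → ‖Δx‖ = 0.0533
dividing the unrounded norms, ‖Δx‖/‖x‖ = 0.0012
tightness: 0.0012 against a bound of 0.1699 (unrounded ratio ≈ 0.0073)
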